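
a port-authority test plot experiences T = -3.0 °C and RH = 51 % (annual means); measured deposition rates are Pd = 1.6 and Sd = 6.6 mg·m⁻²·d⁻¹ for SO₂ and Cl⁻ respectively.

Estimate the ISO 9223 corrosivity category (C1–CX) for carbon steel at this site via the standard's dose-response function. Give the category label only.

C2

carbon steel: T≤10 °C ⇒ hinge +0.150·(-3.0−10) = -1.9500
  sulphur-dioxide contribution → 0.8917 μm/a
  chloride contribution → 1.569 μm/a
  total first-year rate 2.46 μm/a
ISO 9223 Table 2 (carbon steel): 1.3 < 2.46 ≤ 25 μm/a ⇒ C2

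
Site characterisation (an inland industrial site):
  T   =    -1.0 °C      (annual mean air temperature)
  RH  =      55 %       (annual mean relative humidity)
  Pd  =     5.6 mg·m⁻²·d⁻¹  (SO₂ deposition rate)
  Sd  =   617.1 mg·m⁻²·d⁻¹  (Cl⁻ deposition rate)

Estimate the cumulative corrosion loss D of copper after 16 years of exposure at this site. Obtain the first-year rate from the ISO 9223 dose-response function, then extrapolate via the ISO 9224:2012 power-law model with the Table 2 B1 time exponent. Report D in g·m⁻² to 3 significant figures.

D(16) = 25.8 g·m⁻²

copper: T≤10 °C ⇒ hinge +0.126·(-1.0−10) = -1.3860
  sulphur-dioxide contribution → 0.05323 μm/a
  chloride contribution → 0.4006 μm/a
  total first-year rate 0.4539 μm/a
Long-term exponent b (ISO 9224 Table 2, B1) = 0.667
  D(16) = 0.4539 × 16^0.667 = 0.4539 × 6.355 = 2.884 μm
  Mass loss = 2.884 μm × 8.96 g/cm³ = 25.85 g·m⁻²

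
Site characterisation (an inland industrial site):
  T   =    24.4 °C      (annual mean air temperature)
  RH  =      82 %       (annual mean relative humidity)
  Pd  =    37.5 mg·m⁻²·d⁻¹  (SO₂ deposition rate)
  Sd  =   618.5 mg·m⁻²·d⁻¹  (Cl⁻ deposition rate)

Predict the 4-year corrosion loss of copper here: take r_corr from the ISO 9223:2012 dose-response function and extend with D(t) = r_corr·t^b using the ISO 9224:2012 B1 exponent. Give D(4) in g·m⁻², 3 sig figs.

D(4) = 95.3 g·m⁻²

copper: temperature factor f = -0.080·(14.4) = -1.1520
  SO₂ term: 0.0053·37.5^0.26·exp(0.059·82-1.1520) = 0.5424
  Sd branch = 0.01025·Sd^0.27·e^(0.036·RH+0.049·T) = 3.678 μm/a
  r_corr = 0.5424 + 3.678 = 4.221 μm/a
ISO 9224: D(t) = r_corr · t^b with b = 0.667 (copper, B1)
  D(4) = 4.221 × 4^0.667 = 4.221 × 2.521 = 10.64 μm
  Mass loss = 10.64 μm × 8.96 g/cm³ = 95.34 g·m⁻²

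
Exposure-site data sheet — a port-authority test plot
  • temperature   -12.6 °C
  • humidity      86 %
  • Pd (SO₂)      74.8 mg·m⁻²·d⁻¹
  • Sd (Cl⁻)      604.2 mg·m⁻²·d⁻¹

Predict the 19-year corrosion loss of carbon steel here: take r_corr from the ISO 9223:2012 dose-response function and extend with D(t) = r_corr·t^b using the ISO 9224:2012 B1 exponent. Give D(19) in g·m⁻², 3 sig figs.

carbon steel: T≤10 °C ⇒ hinge +0.150·(-12.6−10) = -3.3900
  sulphur-dioxide contribution → 3.141 μm/a
  chloride contribution → 55.79 μm/a
  ⇒ r_corr(carbon steel) = 58.93 μm/a
ISO 9224: D(t) = r_corr · t^b with b = 0.523 (carbon steel, B1)
  D(19) = 58.93 × 19^0.523 = 58.93 × 4.664 = 274.9 μm
  Mass loss = 274.9 μm × 7.85 g/cm³ = 2158 g·m⁻²

D(19) = 2.16e+03 g·m⁻²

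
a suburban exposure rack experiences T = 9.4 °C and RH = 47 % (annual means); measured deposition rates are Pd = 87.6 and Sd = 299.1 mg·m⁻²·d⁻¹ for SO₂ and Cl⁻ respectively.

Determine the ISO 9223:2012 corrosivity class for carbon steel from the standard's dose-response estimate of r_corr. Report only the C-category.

carbon steel: temperature factor f = +0.150·(-0.6) = -0.0900
  sulphur-dioxide contribution → 42.39 μm/a
  chloride contribution → 24.02 μm/a
  total first-year rate 66.4 μm/a
66.4 μm/a falls in (50, 80] for carbon steel → category C4

C4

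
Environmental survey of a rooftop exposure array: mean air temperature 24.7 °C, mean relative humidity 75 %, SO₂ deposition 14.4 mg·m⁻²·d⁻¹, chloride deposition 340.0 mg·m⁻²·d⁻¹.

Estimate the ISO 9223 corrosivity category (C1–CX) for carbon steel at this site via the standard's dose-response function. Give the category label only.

C5

carbon steel: temperature factor f = -0.054·(14.7) = -0.7938
  sulphur-dioxide contribution → 14.36 μm/a
  chloride contribution → 120.8 μm/a
  total first-year rate 135.2 μm/a
Category bounds: 80…200 μm/a bracket r_corr ⇒ C5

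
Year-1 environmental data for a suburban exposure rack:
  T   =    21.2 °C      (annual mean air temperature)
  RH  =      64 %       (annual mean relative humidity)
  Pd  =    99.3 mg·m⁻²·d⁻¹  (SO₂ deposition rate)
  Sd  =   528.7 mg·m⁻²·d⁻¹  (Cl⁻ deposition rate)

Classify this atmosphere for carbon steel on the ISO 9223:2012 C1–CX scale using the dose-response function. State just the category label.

C5

carbon steel: temperature factor f = -0.054·(11.2) = -0.6048
  SO₂ term: 1.77·99.3^0.52·exp(0.02·64-0.6048) = 37.99
  Cl⁻ term: 0.102·528.7^0.62·exp(0.033·64+0.04·21.2) = 96.05
  sum: 37.99 + 96.05 → r_corr = 134 μm/a
Category bounds: 80…200 μm/a bracket r_corr ⇒ C5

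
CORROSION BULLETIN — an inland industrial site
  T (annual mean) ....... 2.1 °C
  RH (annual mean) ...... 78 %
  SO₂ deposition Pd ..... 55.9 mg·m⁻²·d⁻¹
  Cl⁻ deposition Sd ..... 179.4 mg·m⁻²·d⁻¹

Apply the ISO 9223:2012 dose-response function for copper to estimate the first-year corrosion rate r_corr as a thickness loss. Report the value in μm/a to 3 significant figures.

copper: temperature factor f = +0.126·(-7.9) = -0.9954
  SO₂ term: 0.0053·55.9^0.26·exp(0.059·78-0.9954) = 0.5558
  Cl⁻ term: 0.01025·179.4^0.27·exp(0.036·78+0.049·2.1) = 0.7646
  r_corr = 0.5558 + 0.7646 = 1.32 μm/a

r_corr = 1.32 μm/a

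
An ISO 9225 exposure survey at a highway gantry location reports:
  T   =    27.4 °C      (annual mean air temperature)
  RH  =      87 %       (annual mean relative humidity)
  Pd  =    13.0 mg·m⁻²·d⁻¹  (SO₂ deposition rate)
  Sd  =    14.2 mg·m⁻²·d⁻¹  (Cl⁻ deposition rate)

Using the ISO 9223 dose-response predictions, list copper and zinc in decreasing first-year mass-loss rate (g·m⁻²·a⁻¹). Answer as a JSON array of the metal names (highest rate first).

copper: temperature factor f = -0.080·(17.4) = -1.3920
  Pd branch = 0.0053·Pd^0.26·e^(0.059·RH+f) = 0.4351 μm/a
  Sd branch = 0.01025·Sd^0.27·e^(0.036·RH+0.049·T) = 1.841 μm/a
  sum: 0.4351 + 1.841 → r_corr = 2.276 μm/a
  mass loss = 2.276 μm/a × 8.96 g/cm³ = 20.4 g·m⁻²·a⁻¹
zinc: temperature factor f = -0.071·(17.4) = -1.2354
  SO₂ term: 0.0129·13.0^0.44·exp(0.046·87-1.2354) = 0.6342
  Sd branch = 0.0175·Sd^0.57·e^(0.008·RH+0.085·T) = 1.635 μm/a
  sum: 0.6342 + 1.635 → r_corr = 2.269 μm/a
  mass loss = 2.269 μm/a × 7.14 g/cm³ = 16.2 g·m⁻²·a⁻¹
Ordering by g·m⁻²·a⁻¹: copper (20.4) > zinc (16.2)

["copper", "zinc"]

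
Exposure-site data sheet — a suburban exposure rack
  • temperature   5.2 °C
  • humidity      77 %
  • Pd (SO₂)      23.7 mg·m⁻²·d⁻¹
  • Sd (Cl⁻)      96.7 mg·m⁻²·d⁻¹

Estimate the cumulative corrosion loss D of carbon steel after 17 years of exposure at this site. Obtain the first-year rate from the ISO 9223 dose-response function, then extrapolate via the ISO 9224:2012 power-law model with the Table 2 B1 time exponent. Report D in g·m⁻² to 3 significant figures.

carbon steel: temperature factor f = +0.150·(-4.8) = -0.7200
  sulphur-dioxide contribution → 20.84 μm/a
  chloride contribution → 27.13 μm/a
  ⇒ r_corr(carbon steel) = 47.97 μm/a
Long-term exponent b (ISO 9224 Table 2, B1) = 0.523
  D(17) = 47.97 × 17^0.523 = 47.97 × 4.401 = 211.1 μm
  Mass loss = 211.1 μm × 7.85 g/cm³ = 1657 g·m⁻²

D(17) = 1.66e+03 g·m⁻²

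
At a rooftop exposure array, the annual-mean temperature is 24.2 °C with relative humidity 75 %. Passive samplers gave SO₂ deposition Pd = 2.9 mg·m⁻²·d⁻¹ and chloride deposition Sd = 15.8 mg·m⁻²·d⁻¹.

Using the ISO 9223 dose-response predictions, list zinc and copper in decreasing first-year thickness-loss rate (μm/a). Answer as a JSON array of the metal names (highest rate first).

zinc: f(T) = -0.071·(T−10) [T>10 °C] = -1.0082
  SO₂ term: 0.0129·2.9^0.44·exp(0.046·75-1.0082) = 0.2369
  Sd branch = 0.0175·Sd^0.57·e^(0.008·RH+0.085·T) = 1.203 μm/a
  sum: 0.2369 + 1.203 → r_corr = 1.44 μm/a
copper: T>10 °C ⇒ hinge -0.080·(24.2−10) = -1.1360
  Pd branch = 0.0053·Pd^0.26·e^(0.059·RH+f) = 0.1875 μm/a
  Sd branch = 0.01025·Sd^0.27·e^(0.036·RH+0.049·T) = 1.052 μm/a
  r_corr = 0.1875 + 1.052 = 1.239 μm/a
Ordering by μm/a: zinc (1.44) > copper (1.24)

["zinc", "copper"]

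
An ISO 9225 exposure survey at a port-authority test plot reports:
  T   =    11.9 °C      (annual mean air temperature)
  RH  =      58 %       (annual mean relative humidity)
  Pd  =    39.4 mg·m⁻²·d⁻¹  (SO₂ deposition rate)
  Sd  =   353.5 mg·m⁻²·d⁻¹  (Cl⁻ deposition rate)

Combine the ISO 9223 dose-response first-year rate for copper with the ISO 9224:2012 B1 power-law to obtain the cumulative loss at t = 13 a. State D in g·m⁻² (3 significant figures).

copper: temperature factor f = -0.080·(1.9) = -0.1520
  Pd branch = 0.0053·Pd^0.26·e^(0.059·RH+f) = 0.3624 μm/a
  Sd branch = 0.01025·Sd^0.27·e^(0.036·RH+0.049·T) = 0.7225 μm/a
  r_corr = 0.3624 + 0.7225 = 1.085 μm/a
Power-law: D(13) = r_corr · 13^0.667
  D(13) = 1.085 × 13^0.667 = 1.085 × 5.534 = 6.004 μm
  Mass loss = 6.004 μm × 8.96 g/cm³ = 53.79 g·m⁻²

D(13) = 53.8 g·m⁻²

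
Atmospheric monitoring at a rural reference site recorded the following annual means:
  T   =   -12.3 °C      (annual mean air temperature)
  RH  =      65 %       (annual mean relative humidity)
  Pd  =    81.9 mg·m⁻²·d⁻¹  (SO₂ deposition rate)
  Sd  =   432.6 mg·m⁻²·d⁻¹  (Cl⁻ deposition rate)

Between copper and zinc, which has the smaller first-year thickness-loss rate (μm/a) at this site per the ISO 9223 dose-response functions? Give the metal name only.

copper

copper: temperature factor f = +0.126·(-22.3) = -2.8098
  Pd branch = 0.0053·Pd^0.26·e^(0.059·RH+f) = 0.04645 μm/a
  Cl⁻ term: 0.01025·432.6^0.27·exp(0.036·65+0.049·-12.3) = 0.2999
  r_corr = 0.04645 + 0.2999 = 0.3463 μm/a
zinc: f(T) = +0.038·(T−10) [T≤10 °C] = -0.8474
  SO₂ term: 0.0129·81.9^0.44·exp(0.046·65-0.8474) = 0.7638
  Sd branch = 0.0175·Sd^0.57·e^(0.008·RH+0.085·T) = 0.3291 μm/a
  sum: 0.7638 + 0.3291 → r_corr = 1.093 μm/a
Ordering by μm/a: zinc (1.09) > copper (0.346)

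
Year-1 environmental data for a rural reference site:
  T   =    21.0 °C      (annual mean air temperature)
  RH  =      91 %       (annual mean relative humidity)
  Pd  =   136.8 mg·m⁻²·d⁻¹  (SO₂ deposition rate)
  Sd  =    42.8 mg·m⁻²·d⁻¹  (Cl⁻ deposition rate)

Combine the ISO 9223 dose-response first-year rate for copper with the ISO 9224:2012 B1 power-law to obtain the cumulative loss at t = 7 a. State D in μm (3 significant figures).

copper: temperature factor f = -0.080·(11.0) = -0.8800
  Pd branch = 0.0053·Pd^0.26·e^(0.059·RH+f) = 1.695 μm/a
  Cl⁻ term: 0.01025·42.8^0.27·exp(0.036·91+0.049·21.0) = 2.093
  r_corr = 1.695 + 2.093 = 3.789 μm/a
Long-term exponent b (ISO 9224 Table 2, B1) = 0.667
  D(7) = 3.789 × 7^0.667 = 3.789 × 3.662 = 13.87 μm

D(7) = 13.9 μm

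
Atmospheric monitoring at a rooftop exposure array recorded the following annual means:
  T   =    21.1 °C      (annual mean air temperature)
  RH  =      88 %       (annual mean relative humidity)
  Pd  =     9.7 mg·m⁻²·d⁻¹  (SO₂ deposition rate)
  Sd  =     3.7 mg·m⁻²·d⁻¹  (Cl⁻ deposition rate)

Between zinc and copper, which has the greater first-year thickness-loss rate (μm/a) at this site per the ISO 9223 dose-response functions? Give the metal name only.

copper

zinc: T>10 °C ⇒ hinge -0.071·(21.1−10) = -0.7881
  Pd branch = 0.0129·Pd^0.44·e^(0.046·RH+f) = 0.9131 μm/a
  Sd branch = 0.0175·Sd^0.57·e^(0.008·RH+0.085·T) = 0.4483 μm/a
  r_corr = 0.9131 + 0.4483 = 1.361 μm/a
copper: T>10 °C ⇒ hinge -0.080·(21.1−10) = -0.8880
  Pd branch = 0.0053·Pd^0.26·e^(0.059·RH+f) = 0.708 μm/a
  Cl⁻ term: 0.01025·3.7^0.27·exp(0.036·88+0.049·21.1) = 0.975
  r_corr = 0.708 + 0.975 = 1.683 μm/a
Ordering by μm/a: copper (1.68) > zinc (1.36)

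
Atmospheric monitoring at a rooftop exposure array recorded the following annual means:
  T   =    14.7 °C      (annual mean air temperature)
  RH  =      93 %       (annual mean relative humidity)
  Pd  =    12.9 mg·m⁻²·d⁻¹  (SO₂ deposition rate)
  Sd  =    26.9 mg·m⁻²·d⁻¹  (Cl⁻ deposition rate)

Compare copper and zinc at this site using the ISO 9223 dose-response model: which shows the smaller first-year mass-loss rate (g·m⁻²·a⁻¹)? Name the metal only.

zinc

copper: T>10 °C ⇒ hinge -0.080·(14.7−10) = -0.3760
  sulphur-dioxide contribution → 1.709 μm/a
  chloride contribution → 1.457 μm/a
  total first-year rate 3.166 μm/a
  mass loss = 3.166 μm/a × 8.96 g/cm³ = 28.37 g·m⁻²·a⁻¹
zinc: temperature factor f = -0.071·(4.7) = -0.3337
  sulphur-dioxide contribution → 2.052 μm/a
  chloride contribution → 0.839 μm/a
  total first-year rate 2.891 μm/a
  mass loss = 2.891 μm/a × 7.14 g/cm³ = 20.64 g·m⁻²·a⁻¹
Ordering by g·m⁻²·a⁻¹: copper (28.4) > zinc (20.6)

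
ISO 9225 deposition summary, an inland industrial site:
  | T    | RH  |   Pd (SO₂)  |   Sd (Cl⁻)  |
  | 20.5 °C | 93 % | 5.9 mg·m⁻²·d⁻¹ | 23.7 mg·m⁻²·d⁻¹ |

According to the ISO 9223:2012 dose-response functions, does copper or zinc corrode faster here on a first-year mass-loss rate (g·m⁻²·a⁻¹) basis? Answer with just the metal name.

copper: f(T) = -0.080·(T−10) [T>10 °C] = -0.8400
  Pd branch = 0.0053·Pd^0.26·e^(0.059·RH+f) = 0.8767 μm/a
  Sd branch = 0.01025·Sd^0.27·e^(0.036·RH+0.049·T) = 1.871 μm/a
  sum: 0.8767 + 1.871 → r_corr = 2.748 μm/a
  mass loss = 2.748 μm/a × 8.96 g/cm³ = 24.62 g·m⁻²·a⁻¹
zinc: temperature factor f = -0.071·(10.5) = -0.7455
  Pd branch = 0.0129·Pd^0.44·e^(0.046·RH+f) = 0.9636 μm/a
  Sd branch = 0.0175·Sd^0.57·e^(0.008·RH+0.085·T) = 1.278 μm/a
  r_corr = 0.9636 + 1.278 = 2.242 μm/a
  mass loss = 2.242 μm/a × 7.14 g/cm³ = 16 g·m⁻²·a⁻¹
Ordering by g·m⁻²·a⁻¹: copper (24.6) > zinc (16)

copper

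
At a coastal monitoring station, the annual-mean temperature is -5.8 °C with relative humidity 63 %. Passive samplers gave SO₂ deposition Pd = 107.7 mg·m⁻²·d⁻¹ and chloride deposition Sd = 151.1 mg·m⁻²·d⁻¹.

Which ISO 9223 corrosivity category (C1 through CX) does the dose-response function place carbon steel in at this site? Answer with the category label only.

C2

carbon steel: T≤10 °C ⇒ hinge +0.150·(-5.8−10) = -2.3700
  SO₂ term: 1.77·107.7^0.52·exp(0.02·63-2.3700) = 6.648
  Cl⁻ term: 0.102·151.1^0.62·exp(0.033·63+0.04·-5.8) = 14.52
  sum: 6.648 + 14.52 → r_corr = 21.16 μm/a
Category bounds: 1.3…25 μm/a bracket r_corr ⇒ C2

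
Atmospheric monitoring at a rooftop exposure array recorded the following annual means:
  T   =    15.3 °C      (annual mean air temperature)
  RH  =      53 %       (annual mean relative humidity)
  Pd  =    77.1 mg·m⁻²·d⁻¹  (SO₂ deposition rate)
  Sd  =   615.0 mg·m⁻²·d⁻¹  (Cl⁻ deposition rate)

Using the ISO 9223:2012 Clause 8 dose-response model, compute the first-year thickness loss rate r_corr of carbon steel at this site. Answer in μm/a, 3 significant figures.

carbon steel: T>10 °C ⇒ hinge -0.054·(15.3−10) = -0.2862
  sulphur-dioxide contribution → 36.75 μm/a
  chloride contribution → 57.95 μm/a
  ⇒ r_corr(carbon steel) = 94.71 μm/a

r_corr = 94.7 μm/a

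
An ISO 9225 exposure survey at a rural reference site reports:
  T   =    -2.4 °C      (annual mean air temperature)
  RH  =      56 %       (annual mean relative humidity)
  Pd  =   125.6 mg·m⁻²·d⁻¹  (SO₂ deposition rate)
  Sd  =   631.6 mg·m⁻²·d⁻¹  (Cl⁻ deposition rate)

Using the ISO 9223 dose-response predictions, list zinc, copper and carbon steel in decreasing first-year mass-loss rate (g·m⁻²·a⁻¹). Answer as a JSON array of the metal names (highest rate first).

["carbon steel", "zinc", "copper"]

zinc: temperature factor f = +0.038·(-12.4) = -0.4712
  sulphur-dioxide contribution → 0.8877 μm/a
  chloride contribution → 0.8816 μm/a
  ⇒ r_corr(zinc) = 1.769 μm/a
  mass loss = 1.769 μm/a × 7.14 g/cm³ = 12.63 g·m⁻²·a⁻¹
copper: f(T) = +0.126·(T−10) [T≤10 °C] = -1.5624
  sulphur-dioxide contribution → 0.1063 μm/a
  chloride contribution → 0.3902 μm/a
  total first-year rate 0.4965 μm/a
  mass loss = 0.4965 μm/a × 8.96 g/cm³ = 4.448 g·m⁻²·a⁻¹
carbon steel: f(T) = +0.150·(T−10) [T≤10 °C] = -1.8600
  sulphur-dioxide contribution → 10.42 μm/a
  chloride contribution → 32.04 μm/a
  ⇒ r_corr(carbon steel) = 42.47 μm/a
  mass loss = 42.47 μm/a × 7.85 g/cm³ = 333.4 g·m⁻²·a⁻¹
Ordering by g·m⁻²·a⁻¹: carbon steel (333) > zinc (12.6) > copper (4.45)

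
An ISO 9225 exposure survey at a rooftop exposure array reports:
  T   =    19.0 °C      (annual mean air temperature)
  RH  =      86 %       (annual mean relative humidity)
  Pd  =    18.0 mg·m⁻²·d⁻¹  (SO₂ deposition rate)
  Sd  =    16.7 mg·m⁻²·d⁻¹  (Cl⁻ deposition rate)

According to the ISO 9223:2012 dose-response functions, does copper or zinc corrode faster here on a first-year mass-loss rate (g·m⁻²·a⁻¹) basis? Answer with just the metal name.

copper: f(T) = -0.080·(T−10) [T>10 °C] = -0.7200
  sulphur-dioxide contribution → 0.8741 μm/a
  chloride contribution → 1.23 μm/a
  ⇒ r_corr(copper) = 2.104 μm/a
  mass loss = 2.104 μm/a × 8.96 g/cm³ = 18.85 g·m⁻²·a⁻¹
zinc: T>10 °C ⇒ hinge -0.071·(19.0−10) = -0.6390
  sulphur-dioxide contribution → 1.269 μm/a
  chloride contribution → 0.8713 μm/a
  ⇒ r_corr(zinc) = 2.14 μm/a
  mass loss = 2.14 μm/a × 7.14 g/cm³ = 15.28 g·m⁻²·a⁻¹
Ordering by g·m⁻²·a⁻¹: copper (18.8) > zinc (15.3)

copper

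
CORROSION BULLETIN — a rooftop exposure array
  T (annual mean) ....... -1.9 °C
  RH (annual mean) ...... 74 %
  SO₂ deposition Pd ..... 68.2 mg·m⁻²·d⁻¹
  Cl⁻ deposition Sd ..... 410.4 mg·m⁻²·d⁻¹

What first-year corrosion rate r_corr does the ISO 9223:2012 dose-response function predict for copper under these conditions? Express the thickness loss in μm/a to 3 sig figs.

r_corr = 0.960 μm/a

copper: temperature factor f = +0.126·(-11.9) = -1.4994
  SO₂ term: 0.0053·68.2^0.26·exp(0.059·74-1.4994) = 0.2793
  Cl⁻ term: 0.01025·410.4^0.27·exp(0.036·74+0.049·-1.9) = 0.6805
  sum: 0.2793 + 0.6805 → r_corr = 0.9597 μm/a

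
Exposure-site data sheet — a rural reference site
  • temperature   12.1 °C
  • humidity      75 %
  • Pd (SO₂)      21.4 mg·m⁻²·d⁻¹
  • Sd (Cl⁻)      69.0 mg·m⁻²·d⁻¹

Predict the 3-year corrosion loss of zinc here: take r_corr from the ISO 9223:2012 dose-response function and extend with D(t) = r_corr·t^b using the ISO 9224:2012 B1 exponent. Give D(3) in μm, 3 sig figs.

zinc: T>10 °C ⇒ hinge -0.071·(12.1−10) = -0.1491
  SO₂ term: 0.0129·21.4^0.44·exp(0.046·75-0.1491) = 1.348
  Cl⁻ term: 0.0175·69.0^0.57·exp(0.008·75+0.085·12.1) = 0.9964
  sum: 1.348 + 0.9964 → r_corr = 2.344 μm/a
Long-term exponent b (ISO 9224 Table 2, B1) = 0.813
  D(3) = 2.344 × 3^0.813 = 2.344 × 2.443 = 5.726 μm

D(3) = 5.73 μm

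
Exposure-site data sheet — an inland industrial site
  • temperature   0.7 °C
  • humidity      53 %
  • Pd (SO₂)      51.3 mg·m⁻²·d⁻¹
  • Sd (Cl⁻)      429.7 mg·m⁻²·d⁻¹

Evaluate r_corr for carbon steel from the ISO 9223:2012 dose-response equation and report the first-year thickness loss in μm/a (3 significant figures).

r_corr = 35.7 μm/a

carbon steel: T≤10 °C ⇒ hinge +0.150·(0.7−10) = -1.3950
  sulphur-dioxide contribution → 9.812 μm/a
  chloride contribution → 25.88 μm/a
  total first-year rate 35.69 μm/a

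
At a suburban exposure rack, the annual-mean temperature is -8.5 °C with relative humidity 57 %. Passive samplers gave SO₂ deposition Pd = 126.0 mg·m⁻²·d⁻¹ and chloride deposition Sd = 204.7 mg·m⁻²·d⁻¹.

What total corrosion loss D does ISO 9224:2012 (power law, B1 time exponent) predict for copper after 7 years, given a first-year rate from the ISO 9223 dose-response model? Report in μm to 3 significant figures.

D(7) = 1.00 μm

copper: temperature factor f = +0.126·(-18.5) = -2.3310
  sulphur-dioxide contribution → 0.05231 μm/a
  chloride contribution → 0.2213 μm/a
  ⇒ r_corr(copper) = 0.2736 μm/a
Long-term exponent b (ISO 9224 Table 2, B1) = 0.667
  D(7) = 0.2736 × 7^0.667 = 0.2736 × 3.662 = 1.002 μm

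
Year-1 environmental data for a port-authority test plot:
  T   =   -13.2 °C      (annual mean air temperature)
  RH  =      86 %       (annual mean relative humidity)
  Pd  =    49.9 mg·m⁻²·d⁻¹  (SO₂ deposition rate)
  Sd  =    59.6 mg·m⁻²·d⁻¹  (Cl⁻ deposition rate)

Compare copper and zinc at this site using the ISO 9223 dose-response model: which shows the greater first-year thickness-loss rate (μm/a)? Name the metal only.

copper: f(T) = +0.126·(T−10) [T≤10 °C] = -2.9232
  Pd branch = 0.0053·Pd^0.26·e^(0.059·RH+f) = 0.1259 μm/a
  Sd branch = 0.01025·Sd^0.27·e^(0.036·RH+0.049·T) = 0.3579 μm/a
  sum: 0.1259 + 0.3579 → r_corr = 0.4837 μm/a
zinc: T≤10 °C ⇒ hinge +0.038·(-13.2−10) = -0.8816
  SO₂ term: 0.0129·49.9^0.44·exp(0.046·86-0.8816) = 1.559
  Sd branch = 0.0175·Sd^0.57·e^(0.008·RH+0.085·T) = 0.1165 μm/a
  sum: 1.559 + 0.1165 → r_corr = 1.676 μm/a
Ordering by μm/a: zinc (1.68) > copper (0.484)

zinc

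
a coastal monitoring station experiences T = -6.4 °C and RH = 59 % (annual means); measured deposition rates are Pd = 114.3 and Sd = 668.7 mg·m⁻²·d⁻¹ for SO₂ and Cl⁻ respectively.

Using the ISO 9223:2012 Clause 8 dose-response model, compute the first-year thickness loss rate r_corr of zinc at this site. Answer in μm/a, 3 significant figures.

zinc: temperature factor f = +0.038·(-16.4) = -0.6232
  Pd branch = 0.0129·Pd^0.44·e^(0.046·RH+f) = 0.8398 μm/a
  Sd branch = 0.0175·Sd^0.57·e^(0.008·RH+0.085·T) = 0.664 μm/a
  r_corr = 0.8398 + 0.664 = 1.504 μm/a

r_corr = 1.50 μm/a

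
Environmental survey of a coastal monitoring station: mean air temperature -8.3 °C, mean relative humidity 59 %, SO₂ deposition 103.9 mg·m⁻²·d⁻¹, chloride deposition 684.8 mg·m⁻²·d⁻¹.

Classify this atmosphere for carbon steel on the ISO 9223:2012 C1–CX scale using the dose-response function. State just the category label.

C3

carbon steel: temperature factor f = +0.150·(-18.3) = -2.7450
  Pd branch = 1.77·Pd^0.52·e^(0.02·RH+f) = 4.139 μm/a
  Cl⁻ term: 0.102·684.8^0.62·exp(0.033·59+0.04·-8.3) = 29.38
  sum: 4.139 + 29.38 → r_corr = 33.52 μm/a
ISO 9223 Table 2 (carbon steel): 25 < 33.5 ≤ 50 μm/a ⇒ C3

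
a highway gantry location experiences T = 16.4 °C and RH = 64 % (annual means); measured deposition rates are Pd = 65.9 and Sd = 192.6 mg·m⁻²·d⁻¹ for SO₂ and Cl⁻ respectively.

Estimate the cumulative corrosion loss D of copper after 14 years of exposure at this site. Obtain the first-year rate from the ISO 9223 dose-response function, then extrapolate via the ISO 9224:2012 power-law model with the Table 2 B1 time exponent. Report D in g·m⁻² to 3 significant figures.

copper: T>10 °C ⇒ hinge -0.080·(16.4−10) = -0.5120
  sulphur-dioxide contribution → 0.4118 μm/a
  chloride contribution → 0.9488 μm/a
  ⇒ r_corr(copper) = 1.361 μm/a
Power-law: D(14) = r_corr · 14^0.667
  D(14) = 1.361 × 14^0.667 = 1.361 × 5.814 = 7.911 μm
  Mass loss = 7.911 μm × 8.96 g/cm³ = 70.88 g·m⁻²

D(14) = 70.9 g·m⁻²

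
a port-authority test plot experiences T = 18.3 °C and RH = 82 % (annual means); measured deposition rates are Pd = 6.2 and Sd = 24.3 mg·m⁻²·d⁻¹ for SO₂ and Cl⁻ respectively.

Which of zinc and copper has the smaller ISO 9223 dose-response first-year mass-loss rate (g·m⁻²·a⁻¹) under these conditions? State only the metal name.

zinc

zinc: f(T) = -0.071·(T−10) [T>10 °C] = -0.5893
  sulphur-dioxide contribution → 0.6942 μm/a
  chloride contribution → 0.9846 μm/a
  total first-year rate 1.679 μm/a
  mass loss = 1.679 μm/a × 7.14 g/cm³ = 11.99 g·m⁻²·a⁻¹
copper: T>10 °C ⇒ hinge -0.080·(18.3−10) = -0.6640
  sulphur-dioxide contribution → 0.5534 μm/a
  chloride contribution → 1.138 μm/a
  ⇒ r_corr(copper) = 1.692 μm/a
  mass loss = 1.692 μm/a × 8.96 g/cm³ = 15.16 g·m⁻²·a⁻¹
Ordering by g·m⁻²·a⁻¹: copper (15.2) > zinc (12)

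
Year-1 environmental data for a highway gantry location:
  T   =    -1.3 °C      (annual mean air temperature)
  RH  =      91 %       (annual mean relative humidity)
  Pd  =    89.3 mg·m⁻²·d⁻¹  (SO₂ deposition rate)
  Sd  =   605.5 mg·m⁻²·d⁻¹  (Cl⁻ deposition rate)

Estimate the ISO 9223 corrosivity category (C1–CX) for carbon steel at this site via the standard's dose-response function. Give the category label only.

carbon steel: temperature factor f = +0.150·(-11.3) = -1.6950
  sulphur-dioxide contribution → 20.73 μm/a
  chloride contribution → 103.5 μm/a
  ⇒ r_corr(carbon steel) = 124.3 μm/a
Category bounds: 80…200 μm/a bracket r_corr ⇒ C5

C5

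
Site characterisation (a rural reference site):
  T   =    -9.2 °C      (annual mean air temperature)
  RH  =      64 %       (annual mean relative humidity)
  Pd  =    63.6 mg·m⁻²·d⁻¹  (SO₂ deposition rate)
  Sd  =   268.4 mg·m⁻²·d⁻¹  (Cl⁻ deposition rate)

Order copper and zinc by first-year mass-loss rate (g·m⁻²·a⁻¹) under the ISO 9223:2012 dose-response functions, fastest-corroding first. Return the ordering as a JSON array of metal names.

copper: temperature factor f = +0.126·(-19.2) = -2.4192
  SO₂ term: 0.0053·63.6^0.26·exp(0.059·64-2.4192) = 0.06059
  Cl⁻ term: 0.01025·268.4^0.27·exp(0.036·64+0.049·-9.2) = 0.296
  sum: 0.06059 + 0.296 → r_corr = 0.3566 μm/a
  mass loss = 0.3566 μm/a × 8.96 g/cm³ = 3.195 g·m⁻²·a⁻¹
zinc: temperature factor f = +0.038·(-19.2) = -0.7296
  SO₂ term: 0.0129·63.6^0.44·exp(0.046·64-0.7296) = 0.7342
  Cl⁻ term: 0.0175·268.4^0.57·exp(0.008·64+0.085·-9.2) = 0.3237
  r_corr = 0.7342 + 0.3237 = 1.058 μm/a
  mass loss = 1.058 μm/a × 7.14 g/cm³ = 7.554 g·m⁻²·a⁻¹
Ordering by g·m⁻²·a⁻¹: zinc (7.55) > copper (3.2)

["zinc", "copper"]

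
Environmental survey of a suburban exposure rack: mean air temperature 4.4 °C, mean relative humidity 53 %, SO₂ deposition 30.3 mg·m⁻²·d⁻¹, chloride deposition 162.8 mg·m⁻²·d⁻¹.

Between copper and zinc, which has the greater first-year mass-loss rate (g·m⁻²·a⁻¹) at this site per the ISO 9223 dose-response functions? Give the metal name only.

zinc

copper: T≤10 °C ⇒ hinge +0.126·(4.4−10) = -0.7056
  Pd branch = 0.0053·Pd^0.26·e^(0.059·RH+f) = 0.1449 μm/a
  Cl⁻ term: 0.01025·162.8^0.27·exp(0.036·53+0.049·4.4) = 0.339
  sum: 0.1449 + 0.339 → r_corr = 0.4838 μm/a
  mass loss = 0.4838 μm/a × 8.96 g/cm³ = 4.335 g·m⁻²·a⁻¹
zinc: T≤10 °C ⇒ hinge +0.038·(4.4−10) = -0.2128
  SO₂ term: 0.0129·30.3^0.44·exp(0.046·53-0.2128) = 0.5356
  Cl⁻ term: 0.0175·162.8^0.57·exp(0.008·53+0.085·4.4) = 0.7084
  sum: 0.5356 + 0.7084 → r_corr = 1.244 μm/a
  mass loss = 1.244 μm/a × 7.14 g/cm³ = 8.882 g·m⁻²·a⁻¹
Ordering by g·m⁻²·a⁻¹: zinc (8.88) > copper (4.34)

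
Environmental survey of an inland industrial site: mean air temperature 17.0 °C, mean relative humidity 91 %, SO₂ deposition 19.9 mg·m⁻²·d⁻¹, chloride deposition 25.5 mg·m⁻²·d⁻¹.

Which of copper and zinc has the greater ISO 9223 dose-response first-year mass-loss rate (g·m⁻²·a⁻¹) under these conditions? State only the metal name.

copper: f(T) = -0.080·(T−10) [T>10 °C] = -0.5600
  SO₂ term: 0.0053·19.9^0.26·exp(0.059·91-0.5600) = 1.414
  Sd branch = 0.01025·Sd^0.27·e^(0.036·RH+0.049·T) = 1.496 μm/a
  sum: 1.414 + 1.496 → r_corr = 2.91 μm/a
  mass loss = 2.91 μm/a × 8.96 g/cm³ = 26.08 g·m⁻²·a⁻¹
zinc: f(T) = -0.071·(T−10) [T>10 °C] = -0.4970
  Pd branch = 0.0129·Pd^0.44·e^(0.046·RH+f) = 1.924 μm/a
  Cl⁻ term: 0.0175·25.5^0.57·exp(0.008·91+0.085·17.0) = 0.9738
  r_corr = 1.924 + 0.9738 = 2.898 μm/a
  mass loss = 2.898 μm/a × 7.14 g/cm³ = 20.69 g·m⁻²·a⁻¹
Ordering by g·m⁻²·a⁻¹: copper (26.1) > zinc (20.7)

copper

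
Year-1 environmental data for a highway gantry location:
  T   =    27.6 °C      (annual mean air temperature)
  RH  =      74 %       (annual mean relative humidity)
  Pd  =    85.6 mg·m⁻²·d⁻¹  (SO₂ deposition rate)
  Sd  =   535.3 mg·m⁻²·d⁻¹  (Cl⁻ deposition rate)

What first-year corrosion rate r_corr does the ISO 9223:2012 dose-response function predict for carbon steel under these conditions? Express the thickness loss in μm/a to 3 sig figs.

r_corr = 204 μm/a

carbon steel: f(T) = -0.054·(T−10) [T>10 °C] = -0.9504
  sulphur-dioxide contribution → 30.4 μm/a
  chloride contribution → 173.9 μm/a
  ⇒ r_corr(carbon steel) = 204.3 μm/a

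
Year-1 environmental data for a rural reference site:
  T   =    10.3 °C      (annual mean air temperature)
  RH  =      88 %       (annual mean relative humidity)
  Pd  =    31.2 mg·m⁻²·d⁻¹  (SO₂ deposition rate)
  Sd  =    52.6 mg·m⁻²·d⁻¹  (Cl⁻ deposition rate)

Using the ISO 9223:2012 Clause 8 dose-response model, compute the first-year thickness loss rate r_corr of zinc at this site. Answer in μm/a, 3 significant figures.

r_corr = 4.10 μm/a

zinc: f(T) = -0.071·(T−10) [T>10 °C] = -0.0213
  sulphur-dioxide contribution → 3.287 μm/a
  chloride contribution → 0.8128 μm/a
  total first-year rate 4.1 μm/a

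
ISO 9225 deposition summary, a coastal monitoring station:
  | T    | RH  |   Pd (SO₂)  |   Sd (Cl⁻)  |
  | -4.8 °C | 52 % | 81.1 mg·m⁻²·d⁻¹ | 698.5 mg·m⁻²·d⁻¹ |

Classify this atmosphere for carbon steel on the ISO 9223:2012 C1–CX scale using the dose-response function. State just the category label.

carbon steel: T≤10 °C ⇒ hinge +0.150·(-4.8−10) = -2.2200
  Pd branch = 1.77·Pd^0.52·e^(0.02·RH+f) = 5.348 μm/a
  Cl⁻ term: 0.102·698.5^0.62·exp(0.033·52+0.04·-4.8) = 27.15
  sum: 5.348 + 27.15 → r_corr = 32.5 μm/a
ISO 9223 Table 2 (carbon steel): 25 < 32.5 ≤ 50 μm/a ⇒ C3

C3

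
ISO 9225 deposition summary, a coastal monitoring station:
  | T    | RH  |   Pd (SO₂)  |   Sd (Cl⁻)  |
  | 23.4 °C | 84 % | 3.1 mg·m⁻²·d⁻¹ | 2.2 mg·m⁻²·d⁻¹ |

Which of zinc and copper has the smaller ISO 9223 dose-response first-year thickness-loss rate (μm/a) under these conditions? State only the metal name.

zinc: T>10 °C ⇒ hinge -0.071·(23.4−10) = -0.9514
  sulphur-dioxide contribution → 0.3906 μm/a
  chloride contribution → 0.3925 μm/a
  ⇒ r_corr(zinc) = 0.7831 μm/a
copper: f(T) = -0.080·(T−10) [T>10 °C] = -1.0720
  sulphur-dioxide contribution → 0.3458 μm/a
  chloride contribution → 0.8212 μm/a
  total first-year rate 1.167 μm/a
Ordering by μm/a: copper (1.17) > zinc (0.783)

zinc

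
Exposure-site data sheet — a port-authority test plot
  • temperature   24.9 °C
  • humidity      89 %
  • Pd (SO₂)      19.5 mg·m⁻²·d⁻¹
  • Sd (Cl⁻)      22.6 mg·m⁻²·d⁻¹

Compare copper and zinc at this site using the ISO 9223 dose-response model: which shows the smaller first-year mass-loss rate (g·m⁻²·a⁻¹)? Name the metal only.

copper: T>10 °C ⇒ hinge -0.080·(24.9−10) = -1.1920
  Pd branch = 0.0053·Pd^0.26·e^(0.059·RH+f) = 0.6645 μm/a
  Cl⁻ term: 0.01025·22.6^0.27·exp(0.036·89+0.049·24.9) = 1.985
  r_corr = 0.6645 + 1.985 = 2.649 μm/a
  mass loss = 2.649 μm/a × 8.96 g/cm³ = 23.74 g·m⁻²·a⁻¹
zinc: T>10 °C ⇒ hinge -0.071·(24.9−10) = -1.0579
  Pd branch = 0.0129·Pd^0.44·e^(0.046·RH+f) = 0.9926 μm/a
  Sd branch = 0.0175·Sd^0.57·e^(0.008·RH+0.085·T) = 1.751 μm/a
  sum: 0.9926 + 1.751 → r_corr = 2.744 μm/a
  mass loss = 2.744 μm/a × 7.14 g/cm³ = 19.59 g·m⁻²·a⁻¹
Ordering by g·m⁻²·a⁻¹: copper (23.7) > zinc (19.6)

zinc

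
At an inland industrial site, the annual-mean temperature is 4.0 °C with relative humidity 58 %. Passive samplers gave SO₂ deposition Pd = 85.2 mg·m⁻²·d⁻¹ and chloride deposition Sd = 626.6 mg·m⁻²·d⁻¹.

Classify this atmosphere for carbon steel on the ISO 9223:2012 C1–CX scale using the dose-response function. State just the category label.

carbon steel: f(T) = +0.150·(T−10) [T≤10 °C] = -0.9000
  Pd branch = 1.77·Pd^0.52·e^(0.02·RH+f) = 23.16 μm/a
  Cl⁻ term: 0.102·626.6^0.62·exp(0.033·58+0.04·4.0) = 44
  r_corr = 23.16 + 44 = 67.16 μm/a
Category bounds: 50…80 μm/a bracket r_corr ⇒ C4

C4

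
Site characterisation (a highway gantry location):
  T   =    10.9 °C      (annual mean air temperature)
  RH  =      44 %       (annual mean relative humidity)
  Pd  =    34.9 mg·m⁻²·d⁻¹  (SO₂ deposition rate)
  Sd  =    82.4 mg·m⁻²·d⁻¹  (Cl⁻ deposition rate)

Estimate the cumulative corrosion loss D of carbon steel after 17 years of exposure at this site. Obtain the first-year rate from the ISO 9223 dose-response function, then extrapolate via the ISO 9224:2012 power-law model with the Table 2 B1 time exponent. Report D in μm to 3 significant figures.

D(17) = 159 μm

carbon steel: temperature factor f = -0.054·(0.9) = -0.0486
  sulphur-dioxide contribution → 25.78 μm/a
  chloride contribution → 10.39 μm/a
  total first-year rate 36.17 μm/a
ISO 9224: D(t) = r_corr · t^b with b = 0.523 (carbon steel, B1)
  D(17) = 36.17 × 17^0.523 = 36.17 × 4.401 = 159.2 μm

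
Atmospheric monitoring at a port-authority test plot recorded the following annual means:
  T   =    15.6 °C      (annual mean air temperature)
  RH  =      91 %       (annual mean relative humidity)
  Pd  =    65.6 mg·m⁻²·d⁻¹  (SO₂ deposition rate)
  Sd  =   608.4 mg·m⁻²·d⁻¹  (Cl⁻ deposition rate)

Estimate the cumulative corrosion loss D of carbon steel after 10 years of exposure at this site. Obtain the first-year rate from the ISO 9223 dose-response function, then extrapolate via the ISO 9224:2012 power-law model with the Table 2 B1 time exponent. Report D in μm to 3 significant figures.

carbon steel: temperature factor f = -0.054·(5.6) = -0.3024
  Pd branch = 1.77·Pd^0.52·e^(0.02·RH+f) = 71.1 μm/a
  Cl⁻ term: 0.102·608.4^0.62·exp(0.033·91+0.04·15.6) = 204.2
  r_corr = 71.1 + 204.2 = 275.3 μm/a
Long-term exponent b (ISO 9224 Table 2, B1) = 0.523
  D(10) = 275.3 × 10^0.523 = 275.3 × 3.334 = 917.8 μm

D(10) = 918 μm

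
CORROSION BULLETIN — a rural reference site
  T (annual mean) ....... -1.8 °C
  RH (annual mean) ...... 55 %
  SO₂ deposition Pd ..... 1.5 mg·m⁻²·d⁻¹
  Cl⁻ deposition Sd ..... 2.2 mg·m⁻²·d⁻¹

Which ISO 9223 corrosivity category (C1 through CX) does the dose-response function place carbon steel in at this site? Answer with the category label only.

carbon steel: T≤10 °C ⇒ hinge +0.150·(-1.8−10) = -1.7700
  sulphur-dioxide contribution → 1.118 μm/a
  chloride contribution → 0.9503 μm/a
  total first-year rate 2.069 μm/a
Category bounds: 1.3…25 μm/a bracket r_corr ⇒ C2

C2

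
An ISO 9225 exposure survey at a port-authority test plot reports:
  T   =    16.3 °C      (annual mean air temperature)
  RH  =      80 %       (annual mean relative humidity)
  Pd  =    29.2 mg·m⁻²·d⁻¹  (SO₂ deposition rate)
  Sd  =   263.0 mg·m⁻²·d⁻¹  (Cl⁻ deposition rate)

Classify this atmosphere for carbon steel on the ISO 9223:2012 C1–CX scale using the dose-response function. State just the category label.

carbon steel: f(T) = -0.054·(T−10) [T>10 °C] = -0.3402
  sulphur-dioxide contribution → 36.07 μm/a
  chloride contribution → 86.83 μm/a
  total first-year rate 122.9 μm/a
ISO 9223 Table 2 (carbon steel): 80 < 123 ≤ 200 μm/a ⇒ C5

C5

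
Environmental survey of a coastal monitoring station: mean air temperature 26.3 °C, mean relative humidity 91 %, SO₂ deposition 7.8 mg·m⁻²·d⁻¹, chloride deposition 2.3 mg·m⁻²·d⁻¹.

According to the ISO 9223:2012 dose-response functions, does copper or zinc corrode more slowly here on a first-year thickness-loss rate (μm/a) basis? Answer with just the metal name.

copper: T>10 °C ⇒ hinge -0.080·(26.3−10) = -1.3040
  SO₂ term: 0.0053·7.8^0.26·exp(0.059·91-1.3040) = 0.5268
  Cl⁻ term: 0.01025·2.3^0.27·exp(0.036·91+0.049·26.3) = 1.233
  r_corr = 0.5268 + 1.233 = 1.759 μm/a
zinc: f(T) = -0.071·(T−10) [T>10 °C] = -1.1573
  SO₂ term: 0.0129·7.8^0.44·exp(0.046·91-1.1573) = 0.6584
  Sd branch = 0.0175·Sd^0.57·e^(0.008·RH+0.085·T) = 0.5448 μm/a
  r_corr = 0.6584 + 0.5448 = 1.203 μm/a
Ordering by μm/a: copper (1.76) > zinc (1.2)

zinc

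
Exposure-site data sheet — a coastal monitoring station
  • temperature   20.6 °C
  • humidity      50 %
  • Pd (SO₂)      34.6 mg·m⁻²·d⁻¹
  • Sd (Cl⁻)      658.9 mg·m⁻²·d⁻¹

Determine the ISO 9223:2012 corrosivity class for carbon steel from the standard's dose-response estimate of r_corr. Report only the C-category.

carbon steel: f(T) = -0.054·(T−10) [T>10 °C] = -0.5724
  Pd branch = 1.77·Pd^0.52·e^(0.02·RH+f) = 17.14 μm/a
  Sd branch = 0.102·Sd^0.62·e^(0.033·RH+0.04·T) = 67.72 μm/a
  sum: 17.14 + 67.72 → r_corr = 84.86 μm/a
ISO 9223 Table 2 (carbon steel): 80 < 84.9 ≤ 200 μm/a ⇒ C5

C5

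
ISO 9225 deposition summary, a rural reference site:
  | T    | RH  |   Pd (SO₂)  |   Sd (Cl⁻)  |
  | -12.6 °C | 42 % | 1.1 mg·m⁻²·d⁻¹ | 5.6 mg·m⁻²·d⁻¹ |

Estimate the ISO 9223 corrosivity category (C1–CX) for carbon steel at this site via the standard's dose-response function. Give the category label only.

C1

carbon steel: temperature factor f = +0.150·(-22.6) = -3.3900
  SO₂ term: 1.77·1.1^0.52·exp(0.02·42-3.3900) = 0.1452
  Sd branch = 0.102·Sd^0.62·e^(0.033·RH+0.04·T) = 0.717 μm/a
  sum: 0.1452 + 0.717 → r_corr = 0.8622 μm/a
Category bounds: 0…1.3 μm/a bracket r_corr ⇒ C1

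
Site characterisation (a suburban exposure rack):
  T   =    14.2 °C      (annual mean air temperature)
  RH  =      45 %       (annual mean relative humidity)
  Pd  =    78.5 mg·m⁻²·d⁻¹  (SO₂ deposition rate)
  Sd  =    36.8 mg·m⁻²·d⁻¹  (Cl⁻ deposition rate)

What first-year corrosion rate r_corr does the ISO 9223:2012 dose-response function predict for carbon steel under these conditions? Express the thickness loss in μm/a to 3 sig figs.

carbon steel: T>10 °C ⇒ hinge -0.054·(14.2−10) = -0.2268
  Pd branch = 1.77·Pd^0.52·e^(0.02·RH+f) = 33.55 μm/a
  Cl⁻ term: 0.102·36.8^0.62·exp(0.033·45+0.04·14.2) = 7.431
  r_corr = 33.55 + 7.431 = 40.98 μm/a

r_corr = 41.0 μm/a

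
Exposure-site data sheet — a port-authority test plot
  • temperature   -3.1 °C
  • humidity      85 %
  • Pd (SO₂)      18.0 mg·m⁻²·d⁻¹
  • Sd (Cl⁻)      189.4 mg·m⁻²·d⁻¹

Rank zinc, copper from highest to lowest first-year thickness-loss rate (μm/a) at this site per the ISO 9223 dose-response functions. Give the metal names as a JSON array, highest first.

["zinc", "copper"]

zinc: temperature factor f = +0.038·(-13.1) = -0.4978
  Pd branch = 0.0129·Pd^0.44·e^(0.046·RH+f) = 1.396 μm/a
  Sd branch = 0.0175·Sd^0.57·e^(0.008·RH+0.085·T) = 0.5273 μm/a
  sum: 1.396 + 0.5273 → r_corr = 1.923 μm/a
copper: temperature factor f = +0.126·(-13.1) = -1.6506
  SO₂ term: 0.0053·18.0^0.26·exp(0.059·85-1.6506) = 0.3249
  Cl⁻ term: 0.01025·189.4^0.27·exp(0.036·85+0.049·-3.1) = 0.7737
  r_corr = 0.3249 + 0.7737 = 1.099 μm/a
Ordering by μm/a: zinc (1.92) > copper (1.1)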